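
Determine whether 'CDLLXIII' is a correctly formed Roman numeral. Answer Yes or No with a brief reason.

'CDLLXIII': L should not appear more than once

No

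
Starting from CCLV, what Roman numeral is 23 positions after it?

CCLV = 255
255 + 23 = 278

CCLXXVIII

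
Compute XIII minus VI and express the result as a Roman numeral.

XIII = 13
VI = 6
13 - 6 = 7

VII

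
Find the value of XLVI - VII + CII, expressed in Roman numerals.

XLVI = 46, VII = 7, CII = 102
46 - 7 = 39
39 + 102 = 141

CXLI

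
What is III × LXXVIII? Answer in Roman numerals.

III = 3
LXXVIII = 78
3 × 78 = 234

CCXXXIV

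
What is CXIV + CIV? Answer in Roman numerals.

CXIV = 114
CIV = 104
114 + 104 = 218

CCXVIII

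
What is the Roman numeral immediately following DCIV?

DCIV = 604; next is 605

DCV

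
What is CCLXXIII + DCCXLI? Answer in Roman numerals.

CCLXXIII = 273
DCCXLI = 741
273 + 741 = 1014

MXIV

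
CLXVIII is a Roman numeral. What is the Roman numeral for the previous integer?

CLXVIII = 168, so the previous integer is 168 - 1 = 167

CLXVII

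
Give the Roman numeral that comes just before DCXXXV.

DCXXXV = 635, so the previous integer is 635 - 1 = 634

DCXXXIV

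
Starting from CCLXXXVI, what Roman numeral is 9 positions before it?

CCLXXXVI = 286
286 - 9 = 277

CCLXXVII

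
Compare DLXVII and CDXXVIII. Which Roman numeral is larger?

DLXVII = 567
CDXXVIII = 428
567 is larger

DLXVII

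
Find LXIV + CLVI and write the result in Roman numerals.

LXIV = 64
CLVI = 156
64 + 156 = 220

CCXX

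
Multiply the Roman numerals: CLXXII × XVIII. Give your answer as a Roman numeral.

CLXXII = 172
XVIII = 18
172 × 18 = 3096

MMMXCVI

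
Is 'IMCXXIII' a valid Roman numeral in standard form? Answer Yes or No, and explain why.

'IMCXXIII': Invalid subtractive combination: IM

No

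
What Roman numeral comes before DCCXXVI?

DCCXXVI = 726, so the previous integer is 726 - 1 = 725

DCCXXV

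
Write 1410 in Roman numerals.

Convert 1410 to Roman numerals:
  1410 contains 1×1000 (M)
  410 contains 1×400 (CD)
  10 contains 1×10 (X)

MCDX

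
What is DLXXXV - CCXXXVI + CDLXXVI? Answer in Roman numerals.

DLXXXV = 585, CCXXXVI = 236, CDLXXVI = 476
585 - 236 = 349
349 + 476 = 825

DCCCXXV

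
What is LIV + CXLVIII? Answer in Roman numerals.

LIV = 54
CXLVIII = 148
54 + 148 = 202

CCII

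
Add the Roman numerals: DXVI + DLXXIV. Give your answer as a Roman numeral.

DXVI = 516
DLXXIV = 574
516 + 574 = 1090

MXC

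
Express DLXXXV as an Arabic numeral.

DLXXXV: D=500, L=50, X=10, X=10, X=10, V=5
500 + 50 + 10 + 10 + 10 + 5 = 585

585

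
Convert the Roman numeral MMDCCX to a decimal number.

MMDCCX: M=1000, M=1000, D=500, C=100, C=100, X=10
1000 + 1000 + 500 + 100 + 100 + 10 = 2710

2710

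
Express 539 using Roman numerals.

Convert 539 to Roman numerals:
  539 contains 1×500 (D)
  39 contains 3×10 (XXX)
  9 contains 1×9 (IX)

DXXXIX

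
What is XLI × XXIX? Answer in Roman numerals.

XLI = 41
XXIX = 29
41 × 29 = 1189

MCLXXXIX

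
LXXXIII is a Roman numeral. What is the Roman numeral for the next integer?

LXXXIII = 83, so the next integer is 83 + 1 = 84

LXXXIV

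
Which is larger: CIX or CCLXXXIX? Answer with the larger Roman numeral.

CIX = 109
CCLXXXIX = 289
289 is larger

CCLXXXIX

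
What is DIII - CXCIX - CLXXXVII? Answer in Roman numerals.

DIII = 503, CXCIX = 199, CLXXXVII = 187
503 - 199 = 304
304 - 187 = 117

CXVII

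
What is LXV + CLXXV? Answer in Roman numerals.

LXV = 65
CLXXV = 175
65 + 175 = 240

CCXL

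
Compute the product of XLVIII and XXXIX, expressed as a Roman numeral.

XLVIII = 48
XXXIX = 39
48 × 39 = 1872

MDCCCLXXII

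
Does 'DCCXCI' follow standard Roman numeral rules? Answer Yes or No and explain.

'DCCXCI': Check the rules: uses only the symbols I, V, X, L, C, D, M; no symbol is repeated more than three times in a row; V, L and D each appear at most once; the only place a smaller symbol precedes a larger one is the allowed subtractive pair XC, the symbol right after such a pair (if any) is smaller than the pair's first symbol, and otherwise the values never increase from left to right. Value: D (500) + C (100) + C (100) + XC (90) + I (1) = 791. So it is a valid standard Roman numeral.

Yes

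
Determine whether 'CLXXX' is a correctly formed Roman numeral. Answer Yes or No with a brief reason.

'CLXXX': Check the rules: uses only the symbols I, V, X, L, C, D, M; no symbol is repeated more than three times in a row; V, L and D each appear at most once; no smaller symbol precedes a larger one (values never increase from left to right). Value: C (100) + L (50) + X (10) + X (10) + X (10) = 180. So it is a valid standard Roman numeral.

Yes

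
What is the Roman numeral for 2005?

Convert 2005 to Roman numerals:
  2005 contains 2×1000 (MM)
  5 contains 1×5 (V)

MMV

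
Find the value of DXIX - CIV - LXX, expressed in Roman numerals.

DXIX = 519, CIV = 104, LXX = 70
519 - 104 = 415
415 - 70 = 345

CCCXLV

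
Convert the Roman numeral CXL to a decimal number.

CXL: C=100, XL=40
100 + 40 = 140

140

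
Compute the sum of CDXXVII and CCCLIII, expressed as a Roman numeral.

CDXXVII = 427
CCCLIII = 353
427 + 353 = 780

DCCLXXX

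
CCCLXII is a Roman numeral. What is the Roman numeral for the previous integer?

CCCLXII = 362; previous is 361

CCCLXI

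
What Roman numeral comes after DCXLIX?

DCXLIX = 649, so the next integer is 649 + 1 = 650

DCL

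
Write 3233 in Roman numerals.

Convert 3233 to Roman numerals:
  3233 contains 3×1000 (MMM)
  233 contains 2×100 (CC)
  33 contains 3×10 (XXX)
  3 contains 3×1 (III)

MMMCCXXXIII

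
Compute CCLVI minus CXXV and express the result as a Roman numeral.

CCLVI = 256
CXXV = 125
256 - 125 = 131

CXXXI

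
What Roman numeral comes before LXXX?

LXXX = 80; previous is 79

LXXIX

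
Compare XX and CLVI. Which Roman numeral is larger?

XX = 20
CLVI = 156
156 is larger

CLVI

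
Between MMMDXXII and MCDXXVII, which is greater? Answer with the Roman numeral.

MMMDXXII = 3522
MCDXXVII = 1427
3522 is larger

MMMDXXII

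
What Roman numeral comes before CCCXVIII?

CCCXVIII = 318; previous is 317

CCCXVII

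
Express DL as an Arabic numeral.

DL: D=500, L=50
500 + 50 = 550

550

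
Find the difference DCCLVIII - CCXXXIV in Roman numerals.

DCCLVIII = 758
CCXXXIV = 234
758 - 234 = 524

DXXIV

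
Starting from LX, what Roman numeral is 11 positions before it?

LX = 60
60 - 11 = 49

XLIX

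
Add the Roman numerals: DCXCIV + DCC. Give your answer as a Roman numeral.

DCXCIV = 694
DCC = 700
694 + 700 = 1394

MCCCXCIV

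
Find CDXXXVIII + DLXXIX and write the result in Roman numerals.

CDXXXVIII = 438
DLXXIX = 579
438 + 579 = 1017

MXVII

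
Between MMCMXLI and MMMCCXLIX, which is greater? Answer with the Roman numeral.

MMCMXLI = 2941
MMMCCXLIX = 3249
3249 is larger

MMMCCXLIX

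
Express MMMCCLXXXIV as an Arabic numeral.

MMMCCLXXXIV: M=1000, M=1000, M=1000, C=100, C=100, L=50, X=10, X=10, X=10, IV=4
1000 + 1000 + 1000 + 100 + 100 + 50 + 10 + 10 + 10 + 4 = 3284

3284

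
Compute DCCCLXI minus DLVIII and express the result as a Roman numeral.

DCCCLXI = 861
DLVIII = 558
861 - 558 = 303

CCCIII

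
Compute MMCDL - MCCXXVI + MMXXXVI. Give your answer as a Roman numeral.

MMCDL = 2450, MCCXXVI = 1226, MMXXXVI = 2036
2450 - 1226 = 1224
1224 + 2036 = 3260

MMMCCLX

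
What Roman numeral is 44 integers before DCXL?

DCXL = 640
640 - 44 = 596

DXCVI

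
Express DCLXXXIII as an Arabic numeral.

DCLXXXIII: D=500, C=100, L=50, X=10, X=10, X=10, I=1, I=1, I=1
500 + 100 + 50 + 10 + 10 + 10 + 1 + 1 + 1 = 683

683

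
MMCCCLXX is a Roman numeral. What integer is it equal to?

MMCCCLXX: M=1000, M=1000, C=100, C=100, C=100, L=50, X=10, X=10
1000 + 1000 + 100 + 100 + 100 + 50 + 10 + 10 = 2370

2370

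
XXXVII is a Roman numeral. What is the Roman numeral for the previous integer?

XXXVII = 37; previous is 36

XXXVI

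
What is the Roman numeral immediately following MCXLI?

MCXLI = 1141; next is 1142

MCXLII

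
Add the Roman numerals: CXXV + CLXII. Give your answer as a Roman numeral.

CXXV = 125
CLXII = 162
125 + 162 = 287

CCLXXXVII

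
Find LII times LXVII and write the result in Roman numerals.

LII = 52
LXVII = 67
52 × 67 = 3484

MMMCDLXXXIV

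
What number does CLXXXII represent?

CLXXXII: C=100, L=50, X=10, X=10, X=10, I=1, I=1
100 + 50 + 10 + 10 + 10 + 1 + 1 = 182

182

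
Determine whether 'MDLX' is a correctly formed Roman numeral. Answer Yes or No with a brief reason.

'MDLX': Check the rules: uses only the symbols I, V, X, L, C, D, M; no symbol is repeated more than three times in a row; V, L and D each appear at most once; no smaller symbol precedes a larger one (values never increase from left to right). Value: M (1000) + D (500) + L (50) + X (10) = 1560. So it is a valid standard Roman numeral.

Yes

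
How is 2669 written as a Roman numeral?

Convert 2669 to Roman numerals:
  2669 contains 2×1000 (MM)
  669 contains 1×500 (D)
  169 contains 1×100 (C)
  69 contains 1×50 (L)
  19 contains 1×10 (X)
  9 contains 1×9 (IX)

MMDCLXIX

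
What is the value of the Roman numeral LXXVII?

LXXVII: L=50, X=10, X=10, V=5, I=1, I=1
50 + 10 + 10 + 5 + 1 + 1 = 77

77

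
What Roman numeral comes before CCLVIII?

CCLVIII = 258, so the previous integer is 258 - 1 = 257

CCLVII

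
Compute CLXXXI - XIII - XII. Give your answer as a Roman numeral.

CLXXXI = 181, XIII = 13, XII = 12
181 - 13 = 168
168 - 12 = 156

CLVI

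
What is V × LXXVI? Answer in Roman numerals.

V = 5
LXXVI = 76
5 × 76 = 380

CCCLXXX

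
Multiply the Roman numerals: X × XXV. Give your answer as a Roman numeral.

X = 10
XXV = 25
10 × 25 = 250

CCL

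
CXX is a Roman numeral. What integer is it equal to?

CXX: C=100, X=10, X=10
100 + 10 + 10 = 120

120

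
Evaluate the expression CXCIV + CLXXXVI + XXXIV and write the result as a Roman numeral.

CXCIV = 194, CLXXXVI = 186, XXXIV = 34
194 + 186 = 380
380 + 34 = 414

CDXIV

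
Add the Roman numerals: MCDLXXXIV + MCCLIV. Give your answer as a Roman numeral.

MCDLXXXIV = 1484
MCCLIV = 1254
1484 + 1254 = 2738

MMDCCXXXVIII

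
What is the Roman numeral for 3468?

Convert 3468 to Roman numerals:
  3468 contains 3×1000 (MMM)
  468 contains 1×400 (CD)
  68 contains 1×50 (L)
  18 contains 1×10 (X)
  8 contains 1×5 (V)
  3 contains 3×1 (III)

MMMCDLXVIII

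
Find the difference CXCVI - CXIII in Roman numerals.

CXCVI = 196
CXIII = 113
196 - 113 = 83

LXXXIII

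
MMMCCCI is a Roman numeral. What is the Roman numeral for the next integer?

MMMCCCI = 3301; next is 3302

MMMCCCII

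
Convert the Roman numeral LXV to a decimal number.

LXV: L=50, X=10, V=5
50 + 10 + 5 = 65

65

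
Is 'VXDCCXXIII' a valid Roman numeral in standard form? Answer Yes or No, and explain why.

'VXDCCXXIII': Invalid subtractive combination: VX

No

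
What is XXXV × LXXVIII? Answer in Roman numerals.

XXXV = 35
LXXVIII = 78
35 × 78 = 2730

MMDCCXXX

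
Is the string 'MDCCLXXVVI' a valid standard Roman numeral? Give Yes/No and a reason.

'MDCCLXXVVI': V should not appear more than once

No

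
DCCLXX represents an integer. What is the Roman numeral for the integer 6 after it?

DCCLXX = 770
770 + 6 = 776

DCCLXXVI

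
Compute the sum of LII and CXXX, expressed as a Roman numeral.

LII = 52
CXXX = 130
52 + 130 = 182

CLXXXII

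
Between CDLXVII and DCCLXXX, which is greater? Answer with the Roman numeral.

CDLXVII = 467
DCCLXXX = 780
780 is larger

DCCLXXX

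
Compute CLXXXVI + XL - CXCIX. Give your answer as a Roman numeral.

CLXXXVI = 186, XL = 40, CXCIX = 199
186 + 40 = 226
226 - 199 = 27

XXVII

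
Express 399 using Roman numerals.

Convert 399 to Roman numerals:
  399 contains 3×100 (CCC)
  99 contains 1×90 (XC)
  9 contains 1×9 (IX)

CCCXCIX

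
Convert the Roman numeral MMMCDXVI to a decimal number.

MMMCDXVI: M=1000, M=1000, M=1000, CD=400, X=10, V=5, I=1
1000 + 1000 + 1000 + 400 + 10 + 5 + 1 = 3416

3416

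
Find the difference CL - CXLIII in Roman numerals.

CL = 150
CXLIII = 143
150 - 143 = 7

VII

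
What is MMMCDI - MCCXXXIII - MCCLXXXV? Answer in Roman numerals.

MMMCDI = 3401, MCCXXXIII = 1233, MCCLXXXV = 1285
3401 - 1233 = 2168
2168 - 1285 = 883

DCCCLXXXIII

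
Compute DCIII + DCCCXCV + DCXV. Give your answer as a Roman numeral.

DCIII = 603, DCCCXCV = 895, DCXV = 615
603 + 895 = 1498
1498 + 615 = 2113

MMCXIII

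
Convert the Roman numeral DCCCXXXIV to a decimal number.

DCCCXXXIV: D=500, C=100, C=100, C=100, X=10, X=10, X=10, IV=4
500 + 100 + 100 + 100 + 10 + 10 + 10 + 4 = 834

834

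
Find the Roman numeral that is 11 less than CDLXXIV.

CDLXXIV = 474
474 - 11 = 463

CDLXIII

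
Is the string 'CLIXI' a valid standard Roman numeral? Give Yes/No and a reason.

'CLIXI': I cannot come right after the subtractive pair IX: once I is subtracted in IX, the next symbol must be smaller than I

No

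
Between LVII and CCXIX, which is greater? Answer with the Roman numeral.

LVII = 57
CCXIX = 219
219 is larger

CCXIX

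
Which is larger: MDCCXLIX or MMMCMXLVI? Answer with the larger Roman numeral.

MDCCXLIX = 1749
MMMCMXLVI = 3946
3946 is larger

MMMCMXLVI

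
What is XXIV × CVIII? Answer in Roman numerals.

XXIV = 24
CVIII = 108
24 × 108 = 2592

MMDXCII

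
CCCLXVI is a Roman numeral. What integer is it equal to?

CCCLXVI: C=100, C=100, C=100, L=50, X=10, V=5, I=1
100 + 100 + 100 + 50 + 10 + 5 + 1 = 366

366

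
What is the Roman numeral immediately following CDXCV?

CDXCV = 495, so the next integer is 495 + 1 = 496

CDXCVI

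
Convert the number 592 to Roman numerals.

Convert 592 to Roman numerals:
  592 contains 1×500 (D)
  92 contains 1×90 (XC)
  2 contains 2×1 (II)

DXCII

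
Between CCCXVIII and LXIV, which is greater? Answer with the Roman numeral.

CCCXVIII = 318
LXIV = 64
318 is larger

CCCXVIII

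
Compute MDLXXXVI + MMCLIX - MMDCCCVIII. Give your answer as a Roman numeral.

MDLXXXVI = 1586, MMCLIX = 2159, MMDCCCVIII = 2808
1586 + 2159 = 3745
3745 - 2808 = 937

CMXXXVII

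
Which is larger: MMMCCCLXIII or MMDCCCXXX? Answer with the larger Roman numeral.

MMMCCCLXIII = 3363
MMDCCCXXX = 2830
3363 is larger

MMMCCCLXIII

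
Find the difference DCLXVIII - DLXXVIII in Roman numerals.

DCLXVIII = 668
DLXXVIII = 578
668 - 578 = 90

XC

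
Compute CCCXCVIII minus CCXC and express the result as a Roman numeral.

CCCXCVIII = 398
CCXC = 290
398 - 290 = 108

CVIII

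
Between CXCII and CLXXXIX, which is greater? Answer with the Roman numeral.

CXCII = 192
CLXXXIX = 189
192 is larger

CXCII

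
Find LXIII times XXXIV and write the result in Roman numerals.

LXIII = 63
XXXIV = 34
63 × 34 = 2142

MMCXLII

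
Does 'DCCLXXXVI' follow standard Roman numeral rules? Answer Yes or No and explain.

'DCCLXXXVI': Check the rules: uses only the symbols I, V, X, L, C, D, M; no symbol is repeated more than three times in a row; V, L and D each appear at most once; no smaller symbol precedes a larger one (values never increase from left to right). Value: D (500) + C (100) + C (100) + L (50) + X (10) + X (10) + X (10) + V (5) + I (1) = 786. So it is a valid standard Roman numeral.

Yes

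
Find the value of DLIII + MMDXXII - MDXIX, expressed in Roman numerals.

DLIII = 553, MMDXXII = 2522, MDXIX = 1519
553 + 2522 = 3075
3075 - 1519 = 1556

MDLVI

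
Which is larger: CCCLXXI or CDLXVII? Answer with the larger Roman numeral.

CCCLXXI = 371
CDLXVII = 467
467 is larger

CDLXVII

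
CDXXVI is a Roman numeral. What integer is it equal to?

CDXXVI: CD=400, X=10, X=10, V=5, I=1
400 + 10 + 10 + 5 + 1 = 426

426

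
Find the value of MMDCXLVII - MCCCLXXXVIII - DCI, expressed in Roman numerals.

MMDCXLVII = 2647, MCCCLXXXVIII = 1388, DCI = 601
2647 - 1388 = 1259
1259 - 601 = 658

DCLVIII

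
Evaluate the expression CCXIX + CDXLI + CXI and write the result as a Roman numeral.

CCXIX = 219, CDXLI = 441, CXI = 111
219 + 441 = 660
660 + 111 = 771

DCCLXXI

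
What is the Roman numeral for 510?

Convert 510 to Roman numerals:
  510 contains 1×500 (D)
  10 contains 1×10 (X)

DX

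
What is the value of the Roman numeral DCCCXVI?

DCCCXVI: D=500, C=100, C=100, C=100, X=10, V=5, I=1
500 + 100 + 100 + 100 + 10 + 5 + 1 = 816

816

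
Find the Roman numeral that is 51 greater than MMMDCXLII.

MMMDCXLII = 3642
3642 + 51 = 3693

MMMDCXCIII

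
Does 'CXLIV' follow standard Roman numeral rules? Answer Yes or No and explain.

'CXLIV': Check the rules: uses only the symbols I, V, X, L, C, D, M; no symbol is repeated more than three times in a row; V, L and D each appear at most once; the only places a smaller symbol precedes a larger one are the allowed subtractive pairs XL, IV, the symbol right after such a pair (if any) is smaller than the pair's first symbol, and otherwise the values never increase from left to right. Value: C (100) + XL (40) + IV (4) = 144. So it is a valid standard Roman numeral.

Yes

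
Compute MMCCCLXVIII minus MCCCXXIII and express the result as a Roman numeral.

MMCCCLXVIII = 2368
MCCCXXIII = 1323
2368 - 1323 = 1045

MXLV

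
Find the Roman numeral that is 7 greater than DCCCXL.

DCCCXL = 840
840 + 7 = 847

DCCCXLVII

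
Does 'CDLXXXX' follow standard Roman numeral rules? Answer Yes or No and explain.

'CDLXXXX': More than 3 consecutive X's

No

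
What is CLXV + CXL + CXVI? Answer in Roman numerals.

CLXV = 165, CXL = 140, CXVI = 116
165 + 140 = 305
305 + 116 = 421

CDXXI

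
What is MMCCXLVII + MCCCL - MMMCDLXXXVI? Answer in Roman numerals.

MMCCXLVII = 2247, MCCCL = 1350, MMMCDLXXXVI = 3486
2247 + 1350 = 3597
3597 - 3486 = 111

CXI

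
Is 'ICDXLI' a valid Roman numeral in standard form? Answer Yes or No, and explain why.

'ICDXLI': Invalid subtractive combination: IC

No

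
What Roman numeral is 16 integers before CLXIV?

CLXIV = 164
164 - 16 = 148

CXLVIII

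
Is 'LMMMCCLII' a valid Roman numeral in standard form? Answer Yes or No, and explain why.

'LMMMCCLII': L should not appear more than once

No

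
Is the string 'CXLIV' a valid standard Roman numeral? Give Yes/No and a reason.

'CXLIV': Check the rules: uses only the symbols I, V, X, L, C, D, M; no symbol is repeated more than three times in a row; V, L and D each appear at most once; the only places a smaller symbol precedes a larger one are the allowed subtractive pairs XL, IV, the symbol right after such a pair (if any) is smaller than the pair's first symbol, and otherwise the values never increase from left to right. Value: C (100) + XL (40) + IV (4) = 144. So it is a valid standard Roman numeral.

Yes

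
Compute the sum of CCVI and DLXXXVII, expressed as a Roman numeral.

CCVI = 206
DLXXXVII = 587
206 + 587 = 793

DCCXCIII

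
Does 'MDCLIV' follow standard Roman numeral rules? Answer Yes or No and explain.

'MDCLIV': Check the rules: uses only the symbols I, V, X, L, C, D, M; no symbol is repeated more than three times in a row; V, L and D each appear at most once; the only place a smaller symbol precedes a larger one is the allowed subtractive pair IV, the symbol right after such a pair (if any) is smaller than the pair's first symbol, and otherwise the values never increase from left to right. Value: M (1000) + D (500) + C (100) + L (50) + IV (4) = 1654. So it is a valid standard Roman numeral.

Yes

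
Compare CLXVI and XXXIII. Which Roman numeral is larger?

CLXVI = 166
XXXIII = 33
166 is larger

CLXVI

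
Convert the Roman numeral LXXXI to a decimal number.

LXXXI: L=50, X=10, X=10, X=10, I=1
50 + 10 + 10 + 10 + 1 = 81

81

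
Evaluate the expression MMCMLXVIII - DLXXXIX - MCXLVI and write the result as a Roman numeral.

MMCMLXVIII = 2968, DLXXXIX = 589, MCXLVI = 1146
2968 - 589 = 2379
2379 - 1146 = 1233

MCCXXXIII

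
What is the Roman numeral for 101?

Convert 101 to Roman numerals:
  101 contains 1×100 (C)
  1 contains 1×1 (I)

CI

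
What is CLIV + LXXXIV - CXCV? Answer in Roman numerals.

CLIV = 154, LXXXIV = 84, CXCV = 195
154 + 84 = 238
238 - 195 = 43

XLIII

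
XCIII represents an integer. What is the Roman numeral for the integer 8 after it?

XCIII = 93
93 + 8 = 101

CI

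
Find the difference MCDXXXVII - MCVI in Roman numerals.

MCDXXXVII = 1437
MCVI = 1106
1437 - 1106 = 331

CCCXXXI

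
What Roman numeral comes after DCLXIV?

DCLXIV = 664; next is 665

DCLXV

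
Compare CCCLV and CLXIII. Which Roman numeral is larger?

CCCLV = 355
CLXIII = 163
355 is larger

CCCLV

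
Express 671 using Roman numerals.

Convert 671 to Roman numerals:
  671 contains 1×500 (D)
  171 contains 1×100 (C)
  71 contains 1×50 (L)
  21 contains 2×10 (XX)
  1 contains 1×1 (I)

DCLXXI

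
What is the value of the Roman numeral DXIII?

DXIII: D=500, X=10, I=1, I=1, I=1
500 + 10 + 1 + 1 + 1 = 513

513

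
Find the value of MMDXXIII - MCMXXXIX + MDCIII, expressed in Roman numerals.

MMDXXIII = 2523, MCMXXXIX = 1939, MDCIII = 1603
2523 - 1939 = 584
584 + 1603 = 2187

MMCLXXXVII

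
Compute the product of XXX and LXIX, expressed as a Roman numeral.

XXX = 30
LXIX = 69
30 × 69 = 2070

MMLXX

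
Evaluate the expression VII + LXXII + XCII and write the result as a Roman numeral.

VII = 7, LXXII = 72, XCII = 92
7 + 72 = 79
79 + 92 = 171

CLXXI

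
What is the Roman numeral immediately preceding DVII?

DVII = 507; previous is 506

DVI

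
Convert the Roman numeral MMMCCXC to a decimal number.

MMMCCXC: M=1000, M=1000, M=1000, C=100, C=100, XC=90
1000 + 1000 + 1000 + 100 + 100 + 90 = 3290

3290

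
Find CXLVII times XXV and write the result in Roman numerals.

CXLVII = 147
XXV = 25
147 × 25 = 3675

MMMDCLXXV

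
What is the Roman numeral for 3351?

Convert 3351 to Roman numerals:
  3351 contains 3×1000 (MMM)
  351 contains 3×100 (CCC)
  51 contains 1×50 (L)
  1 contains 1×1 (I)

MMMCCCLI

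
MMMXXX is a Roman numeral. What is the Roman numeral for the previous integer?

MMMXXX = 3030, so the previous integer is 3030 - 1 = 3029

MMMXXIX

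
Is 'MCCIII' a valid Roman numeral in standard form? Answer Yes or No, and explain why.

'MCCIII': Check the rules: uses only the symbols I, V, X, L, C, D, M; no symbol is repeated more than three times in a row; V, L and D each appear at most once; no smaller symbol precedes a larger one (values never increase from left to right). Value: M (1000) + C (100) + C (100) + I (1) + I (1) + I (1) = 1203. So it is a valid standard Roman numeral.

Yes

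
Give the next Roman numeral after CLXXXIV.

CLXXXIV = 184, so the next integer is 184 + 1 = 185

CLXXXV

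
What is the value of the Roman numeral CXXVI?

CXXVI: C=100, X=10, X=10, V=5, I=1
100 + 10 + 10 + 5 + 1 = 126

126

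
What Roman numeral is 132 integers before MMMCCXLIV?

MMMCCXLIV = 3244
3244 - 132 = 3112

MMMCXII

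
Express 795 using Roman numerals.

Convert 795 to Roman numerals:
  795 contains 1×500 (D)
  295 contains 2×100 (CC)
  95 contains 1×90 (XC)
  5 contains 1×5 (V)

DCCXCV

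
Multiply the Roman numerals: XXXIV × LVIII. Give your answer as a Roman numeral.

XXXIV = 34
LVIII = 58
34 × 58 = 1972

MCMLXXII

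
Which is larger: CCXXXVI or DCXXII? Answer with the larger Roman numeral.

CCXXXVI = 236
DCXXII = 622
622 is larger

DCXXII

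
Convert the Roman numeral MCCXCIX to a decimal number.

MCCXCIX: M=1000, C=100, C=100, XC=90, IX=9
1000 + 100 + 100 + 90 + 9 = 1299

1299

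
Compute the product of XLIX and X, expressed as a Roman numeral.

XLIX = 49
X = 10
49 × 10 = 490

CDXC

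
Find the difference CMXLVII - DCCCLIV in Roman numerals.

CMXLVII = 947
DCCCLIV = 854
947 - 854 = 93

XCIII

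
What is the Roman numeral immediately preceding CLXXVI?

CLXXVI = 176; previous is 175

CLXXV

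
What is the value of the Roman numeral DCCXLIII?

DCCXLIII: D=500, C=100, C=100, XL=40, I=1, I=1, I=1
500 + 100 + 100 + 40 + 1 + 1 + 1 = 743

743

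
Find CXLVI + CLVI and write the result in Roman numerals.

CXLVI = 146
CLVI = 156
146 + 156 = 302

CCCII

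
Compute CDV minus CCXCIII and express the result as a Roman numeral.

CDV = 405
CCXCIII = 293
405 - 293 = 112

CXII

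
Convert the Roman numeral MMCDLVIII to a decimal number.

MMCDLVIII: M=1000, M=1000, CD=400, L=50, V=5, I=1, I=1, I=1
1000 + 1000 + 400 + 50 + 5 + 1 + 1 + 1 = 2458

2458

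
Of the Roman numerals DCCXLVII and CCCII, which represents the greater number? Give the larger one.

DCCXLVII = 747
CCCII = 302
747 is larger

DCCXLVII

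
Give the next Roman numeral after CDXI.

CDXI = 411, so the next integer is 411 + 1 = 412

CDXII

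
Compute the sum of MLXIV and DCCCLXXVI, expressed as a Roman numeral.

MLXIV = 1064
DCCCLXXVI = 876
1064 + 876 = 1940

MCMXL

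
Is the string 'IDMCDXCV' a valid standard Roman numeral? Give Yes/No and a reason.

'IDMCDXCV': D should not appear more than once

No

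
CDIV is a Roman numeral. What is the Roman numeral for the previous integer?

CDIV = 404; previous is 403

CDIII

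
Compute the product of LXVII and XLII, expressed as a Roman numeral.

LXVII = 67
XLII = 42
67 × 42 = 2814

MMDCCCXIV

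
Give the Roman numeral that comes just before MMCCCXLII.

MMCCCXLII = 2342; previous is 2341

MMCCCXLI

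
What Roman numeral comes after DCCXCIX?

DCCXCIX = 799, so the next integer is 799 + 1 = 800

DCCC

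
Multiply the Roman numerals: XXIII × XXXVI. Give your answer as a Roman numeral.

XXIII = 23
XXXVI = 36
23 × 36 = 828

DCCCXXVIII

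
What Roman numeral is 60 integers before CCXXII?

CCXXII = 222
222 - 60 = 162

CLXII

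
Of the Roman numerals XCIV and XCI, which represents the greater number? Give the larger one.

XCIV = 94
XCI = 91
94 is larger

XCIV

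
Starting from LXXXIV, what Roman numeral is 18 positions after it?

LXXXIV = 84
84 + 18 = 102

CII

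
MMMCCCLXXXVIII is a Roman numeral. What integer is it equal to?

MMMCCCLXXXVIII: M=1000, M=1000, M=1000, C=100, C=100, C=100, L=50, X=10, X=10, X=10, V=5, I=1, I=1, I=1
1000 + 1000 + 1000 + 100 + 100 + 100 + 50 + 10 + 10 + 10 + 5 + 1 + 1 + 1 = 3388

3388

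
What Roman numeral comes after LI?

LI = 51, so the next integer is 51 + 1 = 52

LII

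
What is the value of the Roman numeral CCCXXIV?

CCCXXIV: C=100, C=100, C=100, X=10, X=10, IV=4
100 + 100 + 100 + 10 + 10 + 4 = 324

324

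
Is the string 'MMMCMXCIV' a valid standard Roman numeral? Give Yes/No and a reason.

'MMMCMXCIV': Check the rules: uses only the symbols I, V, X, L, C, D, M; no symbol is repeated more than three times in a row; V, L and D each appear at most once; the only places a smaller symbol precedes a larger one are the allowed subtractive pairs CM, XC, IV, the symbol right after such a pair (if any) is smaller than the pair's first symbol, and otherwise the values never increase from left to right. Value: M (1000) + M (1000) + M (1000) + CM (900) + XC (90) + IV (4) = 3994. So it is a valid standard Roman numeral.

Yes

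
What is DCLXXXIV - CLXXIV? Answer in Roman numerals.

DCLXXXIV = 684
CLXXIV = 174
684 - 174 = 510

DX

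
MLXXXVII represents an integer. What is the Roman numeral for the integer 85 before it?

MLXXXVII = 1087
1087 - 85 = 1002

MII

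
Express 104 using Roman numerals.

Convert 104 to Roman numerals:
  104 contains 1×100 (C)
  4 contains 1×4 (IV)

CIV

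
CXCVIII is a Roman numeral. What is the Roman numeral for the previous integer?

CXCVIII = 198; previous is 197

CXCVII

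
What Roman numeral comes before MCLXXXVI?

MCLXXXVI = 1186; previous is 1185

MCLXXXV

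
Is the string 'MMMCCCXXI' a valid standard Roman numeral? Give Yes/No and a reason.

'MMMCCCXXI': Check the rules: uses only the symbols I, V, X, L, C, D, M; no symbol is repeated more than three times in a row; V, L and D each appear at most once; no smaller symbol precedes a larger one (values never increase from left to right). Value: M (1000) + M (1000) + M (1000) + C (100) + C (100) + C (100) + X (10) + X (10) + I (1) = 3321. So it is a valid standard Roman numeral.

Yes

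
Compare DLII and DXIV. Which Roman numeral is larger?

DLII = 552
DXIV = 514
552 is larger

DLII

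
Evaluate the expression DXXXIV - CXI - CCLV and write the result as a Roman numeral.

DXXXIV = 534, CXI = 111, CCLV = 255
534 - 111 = 423
423 - 255 = 168

CLXVIII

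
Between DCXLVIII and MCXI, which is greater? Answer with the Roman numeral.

DCXLVIII = 648
MCXI = 1111
1111 is larger

MCXI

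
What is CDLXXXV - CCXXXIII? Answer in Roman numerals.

CDLXXXV = 485
CCXXXIII = 233
485 - 233 = 252

CCLII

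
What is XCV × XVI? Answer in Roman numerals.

XCV = 95
XVI = 16
95 × 16 = 1520

MDXX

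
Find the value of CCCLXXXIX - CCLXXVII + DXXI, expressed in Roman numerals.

CCCLXXXIX = 389, CCLXXVII = 277, DXXI = 521
389 - 277 = 112
112 + 521 = 633

DCXXXIII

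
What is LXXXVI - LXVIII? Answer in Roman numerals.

LXXXVI = 86
LXVIII = 68
86 - 68 = 18

XVIII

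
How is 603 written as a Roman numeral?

Convert 603 to Roman numerals:
  603 contains 1×500 (D)
  103 contains 1×100 (C)
  3 contains 3×1 (III)

DCIII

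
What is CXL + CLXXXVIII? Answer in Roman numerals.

CXL = 140
CLXXXVIII = 188
140 + 188 = 328

CCCXXVIII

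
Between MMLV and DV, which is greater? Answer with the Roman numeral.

MMLV = 2055
DV = 505
2055 is larger

MMLV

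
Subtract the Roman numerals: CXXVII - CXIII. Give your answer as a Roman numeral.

CXXVII = 127
CXIII = 113
127 - 113 = 14

XIV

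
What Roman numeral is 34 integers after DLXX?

DLXX = 570
570 + 34 = 604

DCIV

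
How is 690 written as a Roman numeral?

Convert 690 to Roman numerals:
  690 contains 1×500 (D)
  190 contains 1×100 (C)
  90 contains 1×90 (XC)

DCXC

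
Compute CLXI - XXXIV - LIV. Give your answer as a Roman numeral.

CLXI = 161, XXXIV = 34, LIV = 54
161 - 34 = 127
127 - 54 = 73

LXXIII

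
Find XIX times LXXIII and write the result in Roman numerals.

XIX = 19
LXXIII = 73
19 × 73 = 1387

MCCCLXXXVII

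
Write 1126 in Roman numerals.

Convert 1126 to Roman numerals:
  1126 contains 1×1000 (M)
  126 contains 1×100 (C)
  26 contains 2×10 (XX)
  6 contains 1×5 (V)
  1 contains 1×1 (I)

MCXXVI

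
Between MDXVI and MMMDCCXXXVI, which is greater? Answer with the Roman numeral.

MDXVI = 1516
MMMDCCXXXVI = 3736
3736 is larger

MMMDCCXXXVI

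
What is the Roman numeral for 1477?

Convert 1477 to Roman numerals:
  1477 contains 1×1000 (M)
  477 contains 1×400 (CD)
  77 contains 1×50 (L)
  27 contains 2×10 (XX)
  7 contains 1×5 (V)
  2 contains 2×1 (II)

MCDLXXVII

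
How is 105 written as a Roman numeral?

Convert 105 to Roman numerals:
  105 contains 1×100 (C)
  5 contains 1×5 (V)

CV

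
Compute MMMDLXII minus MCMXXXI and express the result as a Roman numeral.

MMMDLXII = 3562
MCMXXXI = 1931
3562 - 1931 = 1631

MDCXXXI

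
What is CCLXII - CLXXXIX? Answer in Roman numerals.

CCLXII = 262
CLXXXIX = 189
262 - 189 = 73

LXXIII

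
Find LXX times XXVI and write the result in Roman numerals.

LXX = 70
XXVI = 26
70 × 26 = 1820

MDCCCXX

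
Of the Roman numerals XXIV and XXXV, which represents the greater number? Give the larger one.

XXIV = 24
XXXV = 35
35 is larger

XXXV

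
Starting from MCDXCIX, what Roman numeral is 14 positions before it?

MCDXCIX = 1499
1499 - 14 = 1485

MCDLXXXV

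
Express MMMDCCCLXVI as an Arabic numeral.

MMMDCCCLXVI: M=1000, M=1000, M=1000, D=500, C=100, C=100, C=100, L=50, X=10, V=5, I=1
1000 + 1000 + 1000 + 500 + 100 + 100 + 100 + 50 + 10 + 5 + 1 = 3866

3866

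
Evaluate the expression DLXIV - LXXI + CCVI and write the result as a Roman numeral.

DLXIV = 564, LXXI = 71, CCVI = 206
564 - 71 = 493
493 + 206 = 699

DCXCIX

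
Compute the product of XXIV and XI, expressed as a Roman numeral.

XXIV = 24
XI = 11
24 × 11 = 264

CCLXIV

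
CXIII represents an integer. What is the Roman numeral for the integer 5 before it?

CXIII = 113
113 - 5 = 108

CVIII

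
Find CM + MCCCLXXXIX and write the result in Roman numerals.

CM = 900
MCCCLXXXIX = 1389
900 + 1389 = 2289

MMCCLXXXIX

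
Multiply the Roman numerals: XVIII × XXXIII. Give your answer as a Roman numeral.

XVIII = 18
XXXIII = 33
18 × 33 = 594

DXCIV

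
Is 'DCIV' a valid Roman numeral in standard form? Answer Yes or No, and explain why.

'DCIV': Check the rules: uses only the symbols I, V, X, L, C, D, M; no symbol is repeated more than three times in a row; V, L and D each appear at most once; the only place a smaller symbol precedes a larger one is the allowed subtractive pair IV, the symbol right after such a pair (if any) is smaller than the pair's first symbol, and otherwise the values never increase from left to right. Value: D (500) + C (100) + IV (4) = 604. So it is a valid standard Roman numeral.

Yes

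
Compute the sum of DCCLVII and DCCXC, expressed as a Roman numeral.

DCCLVII = 757
DCCXC = 790
757 + 790 = 1547

MDXLVII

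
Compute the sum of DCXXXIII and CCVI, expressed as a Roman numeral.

DCXXXIII = 633
CCVI = 206
633 + 206 = 839

DCCCXXXIX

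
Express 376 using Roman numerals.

Convert 376 to Roman numerals:
  376 contains 3×100 (CCC)
  76 contains 1×50 (L)
  26 contains 2×10 (XX)
  6 contains 1×5 (V)
  1 contains 1×1 (I)

CCCLXXVI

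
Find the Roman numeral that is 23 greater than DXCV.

DXCV = 595
595 + 23 = 618

DCXVIII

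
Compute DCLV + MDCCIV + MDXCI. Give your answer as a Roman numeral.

DCLV = 655, MDCCIV = 1704, MDXCI = 1591
655 + 1704 = 2359
2359 + 1591 = 3950

MMMCML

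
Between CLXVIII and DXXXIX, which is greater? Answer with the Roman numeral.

CLXVIII = 168
DXXXIX = 539
539 is larger

DXXXIX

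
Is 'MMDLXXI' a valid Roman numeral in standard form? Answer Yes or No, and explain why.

'MMDLXXI': Check the rules: uses only the symbols I, V, X, L, C, D, M; no symbol is repeated more than three times in a row; V, L and D each appear at most once; no smaller symbol precedes a larger one (values never increase from left to right). Value: M (1000) + M (1000) + D (500) + L (50) + X (10) + X (10) + I (1) = 2571. So it is a valid standard Roman numeral.

Yes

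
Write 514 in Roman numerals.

Convert 514 to Roman numerals:
  514 contains 1×500 (D)
  14 contains 1×10 (X)
  4 contains 1×4 (IV)

DXIV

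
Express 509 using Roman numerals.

Convert 509 to Roman numerals:
  509 contains 1×500 (D)
  9 contains 1×9 (IX)

DIX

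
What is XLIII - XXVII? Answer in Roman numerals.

XLIII = 43
XXVII = 27
43 - 27 = 16

XVI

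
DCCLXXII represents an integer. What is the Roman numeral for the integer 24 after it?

DCCLXXII = 772
772 + 24 = 796

DCCXCVI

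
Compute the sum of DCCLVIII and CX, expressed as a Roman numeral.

DCCLVIII = 758
CX = 110
758 + 110 = 868

DCCCLXVIII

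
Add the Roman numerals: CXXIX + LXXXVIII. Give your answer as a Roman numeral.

CXXIX = 129
LXXXVIII = 88
129 + 88 = 217

CCXVII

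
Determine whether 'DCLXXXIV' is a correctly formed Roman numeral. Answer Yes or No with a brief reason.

'DCLXXXIV': Check the rules: uses only the symbols I, V, X, L, C, D, M; no symbol is repeated more than three times in a row; V, L and D each appear at most once; the only place a smaller symbol precedes a larger one is the allowed subtractive pair IV, the symbol right after such a pair (if any) is smaller than the pair's first symbol, and otherwise the values never increase from left to right. Value: D (500) + C (100) + L (50) + X (10) + X (10) + X (10) + IV (4) = 684. So it is a valid standard Roman numeral.

Yes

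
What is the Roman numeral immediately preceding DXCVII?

DXCVII = 597; previous is 596

DXCVI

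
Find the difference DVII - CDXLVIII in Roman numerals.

DVII = 507
CDXLVIII = 448
507 - 448 = 59

LIX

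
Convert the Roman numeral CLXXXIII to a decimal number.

CLXXXIII: C=100, L=50, X=10, X=10, X=10, I=1, I=1, I=1
100 + 50 + 10 + 10 + 10 + 1 + 1 + 1 = 183

183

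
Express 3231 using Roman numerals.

Convert 3231 to Roman numerals:
  3231 contains 3×1000 (MMM)
  231 contains 2×100 (CC)
  31 contains 3×10 (XXX)
  1 contains 1×1 (I)

MMMCCXXXI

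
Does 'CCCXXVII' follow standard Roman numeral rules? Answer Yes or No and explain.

'CCCXXVII': Check the rules: uses only the symbols I, V, X, L, C, D, M; no symbol is repeated more than three times in a row; V, L and D each appear at most once; no smaller symbol precedes a larger one (values never increase from left to right). Value: C (100) + C (100) + C (100) + X (10) + X (10) + V (5) + I (1) + I (1) = 327. So it is a valid standard Roman numeral.

Yes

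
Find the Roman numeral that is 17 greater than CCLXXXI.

CCLXXXI = 281
281 + 17 = 298

CCXCVIII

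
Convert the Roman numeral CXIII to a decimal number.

CXIII: C=100, X=10, I=1, I=1, I=1
100 + 10 + 1 + 1 + 1 = 113

113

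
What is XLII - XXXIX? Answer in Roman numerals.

XLII = 42
XXXIX = 39
42 - 39 = 3

III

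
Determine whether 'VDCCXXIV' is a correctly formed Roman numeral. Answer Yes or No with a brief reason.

'VDCCXXIV': V should not appear more than once

No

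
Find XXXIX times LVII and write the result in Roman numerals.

XXXIX = 39
LVII = 57
39 × 57 = 2223

MMCCXXIII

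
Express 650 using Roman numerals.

Convert 650 to Roman numerals:
  650 contains 1×500 (D)
  150 contains 1×100 (C)
  50 contains 1×50 (L)

DCL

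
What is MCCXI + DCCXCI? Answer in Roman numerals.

MCCXI = 1211
DCCXCI = 791
1211 + 791 = 2002

MMII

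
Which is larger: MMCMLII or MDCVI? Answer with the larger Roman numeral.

MMCMLII = 2952
MDCVI = 1606
2952 is larger

MMCMLII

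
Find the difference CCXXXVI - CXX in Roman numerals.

CCXXXVI = 236
CXX = 120
236 - 120 = 116

CXVI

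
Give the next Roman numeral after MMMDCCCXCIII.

MMMDCCCXCIII = 3893, so the next integer is 3893 + 1 = 3894

MMMDCCCXCIV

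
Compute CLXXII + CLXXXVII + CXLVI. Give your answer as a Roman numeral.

CLXXII = 172, CLXXXVII = 187, CXLVI = 146
172 + 187 = 359
359 + 146 = 505

DV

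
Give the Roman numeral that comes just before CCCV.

CCCV = 305; previous is 304

CCCIV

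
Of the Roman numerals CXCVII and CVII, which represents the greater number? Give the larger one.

CXCVII = 197
CVII = 107
197 is larger

CXCVII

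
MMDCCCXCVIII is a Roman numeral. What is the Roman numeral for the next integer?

MMDCCCXCVIII = 2898; next is 2899

MMDCCCXCIX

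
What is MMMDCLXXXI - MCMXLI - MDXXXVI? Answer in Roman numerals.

MMMDCLXXXI = 3681, MCMXLI = 1941, MDXXXVI = 1536
3681 - 1941 = 1740
1740 - 1536 = 204

CCIV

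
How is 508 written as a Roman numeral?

Convert 508 to Roman numerals:
  508 contains 1×500 (D)
  8 contains 1×5 (V)
  3 contains 3×1 (III)

DVIII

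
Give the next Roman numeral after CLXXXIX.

CLXXXIX = 189; next is 190

CXC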